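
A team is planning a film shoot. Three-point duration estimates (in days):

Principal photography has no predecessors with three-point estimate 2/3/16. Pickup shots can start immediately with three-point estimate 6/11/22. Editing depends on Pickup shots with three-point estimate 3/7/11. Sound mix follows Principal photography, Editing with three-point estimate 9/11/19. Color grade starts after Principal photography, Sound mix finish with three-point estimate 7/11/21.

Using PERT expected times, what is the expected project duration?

te_Principal photography = (2 + 4·3 + 16)/6 = 30/6 = 5
te_Pickup shots = (6 + 4·11 + 22)/6 = 72/6 = 12
te_Editing = (3 + 4·7 + 11)/6 = 42/6 = 7
te_Sound mix = (9 + 4·11 + 19)/6 = 72/6 = 12
te_Color grade = (7 + 4·11 + 21)/6 = 72/6 = 12

Forward pass:
ES_Principal photography = 0; EF_Principal photography = 5
ES_Pickup shots = 0; EF_Pickup shots = 12
ES_Editing = 12; EF_Editing = 12+7 = 19
ES_Sound mix = max(EF_Principal photography=5, EF_Editing=19) = 19; EF_Sound mix = 19+12 = 31
ES_Color grade = max(EF_Principal photography=5, EF_Sound mix=31) = 31; EF_Color grade = 31+12 = 43
Expected project duration μ = 43 days. Critical path: Pickup shots → Editing → Sound mix → Color grade.

43 days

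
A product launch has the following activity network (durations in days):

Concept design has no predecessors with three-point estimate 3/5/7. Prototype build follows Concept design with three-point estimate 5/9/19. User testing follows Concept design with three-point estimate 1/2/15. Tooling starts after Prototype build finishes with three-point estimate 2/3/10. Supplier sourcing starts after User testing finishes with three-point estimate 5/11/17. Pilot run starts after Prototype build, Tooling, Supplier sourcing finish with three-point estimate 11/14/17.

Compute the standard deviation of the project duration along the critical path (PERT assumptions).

3.30 days

te_Concept design = (3 + 4·5 + 7)/6 = 30/6 = 5; σ²_Concept design = ((7−3)/6)² = 0.444
te_Prototype build = (5 + 4·9 + 19)/6 = 60/6 = 10; σ²_Prototype build = ((19−5)/6)² = 5.444
te_User testing = (1 + 4·2 + 15)/6 = 24/6 = 4; σ²_User testing = ((15−1)/6)² = 5.444
te_Tooling = (2 + 4·3 + 10)/6 = 24/6 = 4; σ²_Tooling = ((10−2)/6)² = 1.778
te_Supplier sourcing = (5 + 4·11 + 17)/6 = 66/6 = 11; σ²_Supplier sourcing = ((17−5)/6)² = 4.000
te_Pilot run = (11 + 4·14 + 17)/6 = 84/6 = 14; σ²_Pilot run = ((17−11)/6)² = 1.000

Forward pass:
ES_Concept design = 0; EF_Concept design = 5
ES_Prototype build = 5; EF_Prototype build = 5+10 = 15
ES_User testing = 5; EF_User testing = 5+4 = 9
ES_Tooling = 15; EF_Tooling = 15+4 = 19
ES_Supplier sourcing = 9; EF_Supplier sourcing = 9+11 = 20
ES_Pilot run = max(EF_Prototype build=15, EF_Tooling=19, EF_Supplier sourcing=20) = 20; EF_Pilot run = 20+14 = 34
Expected project duration μ = 34 days. Critical path: Concept design → User testing → Supplier sourcing → Pilot run.

Variance along critical path = 0.444 + 5.444 + 4.000 + 1.000 = 10.889
σ = √10.889 = 3.300 days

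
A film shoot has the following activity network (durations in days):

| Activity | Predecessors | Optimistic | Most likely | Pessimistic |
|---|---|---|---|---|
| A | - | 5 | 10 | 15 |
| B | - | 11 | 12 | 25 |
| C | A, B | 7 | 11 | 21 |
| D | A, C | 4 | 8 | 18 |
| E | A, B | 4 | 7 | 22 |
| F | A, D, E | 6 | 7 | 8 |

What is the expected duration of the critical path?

te_A = (5 + 4·10 + 15)/6 = 60/6 = 10
te_B = (11 + 4·12 + 25)/6 = 84/6 = 14
te_C = (7 + 4·11 + 21)/6 = 72/6 = 12
te_D = (4 + 4·8 + 18)/6 = 54/6 = 9
te_E = (4 + 4·7 + 22)/6 = 54/6 = 9
te_F = (6 + 4·7 + 8)/6 = 42/6 = 7

Forward pass:
ES_A = 0; EF_A = 10
ES_B = 0; EF_B = 14
ES_C = max(EF_A=10, EF_B=14) = 14; EF_C = 14+12 = 26
ES_D = max(EF_A=10, EF_C=26) = 26; EF_D = 26+9 = 35
ES_E = max(EF_A=10, EF_B=14) = 14; EF_E = 14+9 = 23
ES_F = max(EF_A=10, EF_D=35, EF_E=23) = 35; EF_F = 35+7 = 42
Expected project duration μ = 42 days. Critical path: B → C → D → F.

42 days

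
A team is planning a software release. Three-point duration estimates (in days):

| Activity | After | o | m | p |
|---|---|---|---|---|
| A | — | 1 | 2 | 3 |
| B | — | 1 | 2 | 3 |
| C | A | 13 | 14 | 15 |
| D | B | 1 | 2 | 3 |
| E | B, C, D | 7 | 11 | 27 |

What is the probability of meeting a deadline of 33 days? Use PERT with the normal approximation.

0.883

te_A = (1 + 4·2 + 3)/6 = 12/6 = 2; σ²_A = ((3−1)/6)² = 0.111
te_B = (1 + 4·2 + 3)/6 = 12/6 = 2; σ²_B = ((3−1)/6)² = 0.111
te_C = (13 + 4·14 + 15)/6 = 84/6 = 14; σ²_C = ((15−13)/6)² = 0.111
te_D = (1 + 4·2 + 3)/6 = 12/6 = 2; σ²_D = ((3−1)/6)² = 0.111
te_E = (7 + 4·11 + 27)/6 = 78/6 = 13; σ²_E = ((27−7)/6)² = 11.111

Forward pass:
ES_A = 0; EF_A = 2
ES_B = 0; EF_B = 2
ES_C = 2; EF_C = 2+14 = 16
ES_D = 2; EF_D = 2+2 = 4
ES_E = max(EF_B=2, EF_C=16, EF_D=4) = 16; EF_E = 16+13 = 29
Expected project duration μ = 29 days. Critical path: A → C → E.

Variance along critical path = 0.111 + 0.111 + 11.111 = 11.333; σ = √11.333 = 3.367 days.
Z = (33 − 29) / 3.367 = 1.188
P(T ≤ 33) = Φ(1.188) ≈ 0.883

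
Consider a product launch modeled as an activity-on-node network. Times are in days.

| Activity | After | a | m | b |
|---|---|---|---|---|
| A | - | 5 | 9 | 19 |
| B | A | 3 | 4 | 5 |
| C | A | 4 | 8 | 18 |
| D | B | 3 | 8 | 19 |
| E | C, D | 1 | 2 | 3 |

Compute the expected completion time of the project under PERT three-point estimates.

te_A = (5 + 4·9 + 19)/6 = 60/6 = 10
te_B = (3 + 4·4 + 5)/6 = 24/6 = 4
te_C = (4 + 4·8 + 18)/6 = 54/6 = 9
te_D = (3 + 4·8 + 19)/6 = 54/6 = 9
te_E = (1 + 4·2 + 3)/6 = 12/6 = 2

Forward pass:
ES_A = 0; EF_A = 10
ES_B = 10; EF_B = 10+4 = 14
ES_C = 10; EF_C = 10+9 = 19
ES_D = 14; EF_D = 14+9 = 23
ES_E = max(EF_C=19, EF_D=23) = 23; EF_E = 23+2 = 25
Expected project duration μ = 25 days. Critical path: A → B → D → E.

25 days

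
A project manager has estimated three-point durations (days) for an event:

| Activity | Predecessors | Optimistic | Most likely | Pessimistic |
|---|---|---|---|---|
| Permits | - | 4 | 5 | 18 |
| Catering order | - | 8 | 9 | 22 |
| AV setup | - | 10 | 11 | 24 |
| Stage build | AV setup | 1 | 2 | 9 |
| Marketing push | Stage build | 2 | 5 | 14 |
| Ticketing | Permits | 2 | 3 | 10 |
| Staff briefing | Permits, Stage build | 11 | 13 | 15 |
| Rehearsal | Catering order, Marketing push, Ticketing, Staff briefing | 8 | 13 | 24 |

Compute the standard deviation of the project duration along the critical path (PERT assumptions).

3.84 days

te_Permits = (4 + 4·5 + 18)/6 = 42/6 = 7; σ²_Permits = ((18−4)/6)² = 5.444
te_Catering order = (8 + 4·9 + 22)/6 = 66/6 = 11; σ²_Catering order = ((22−8)/6)² = 5.444
te_AV setup = (10 + 4·11 + 24)/6 = 78/6 = 13; σ²_AV setup = ((24−10)/6)² = 5.444
te_Stage build = (1 + 4·2 + 9)/6 = 18/6 = 3; σ²_Stage build = ((9−1)/6)² = 1.778
te_Marketing push = (2 + 4·5 + 14)/6 = 36/6 = 6; σ²_Marketing push = ((14−2)/6)² = 4.000
te_Ticketing = (2 + 4·3 + 10)/6 = 24/6 = 4; σ²_Ticketing = ((10−2)/6)² = 1.778
te_Staff briefing = (11 + 4·13 + 15)/6 = 78/6 = 13; σ²_Staff briefing = ((15−11)/6)² = 0.444
te_Rehearsal = (8 + 4·13 + 24)/6 = 84/6 = 14; σ²_Rehearsal = ((24−8)/6)² = 7.111

Forward pass:
ES_Permits = 0; EF_Permits = 7
ES_Catering order = 0; EF_Catering order = 11
ES_AV setup = 0; EF_AV setup = 13
ES_Stage build = 13; EF_Stage build = 13+3 = 16
ES_Marketing push = 16; EF_Marketing push = 16+6 = 22
ES_Ticketing = 7; EF_Ticketing = 7+4 = 11
ES_Staff briefing = max(EF_Permits=7, EF_Stage build=16) = 16; EF_Staff briefing = 16+13 = 29
ES_Rehearsal = max(EF_Catering order=11, EF_Marketing push=22, EF_Ticketing=11, EF_Staff briefing=29) = 29; EF_Rehearsal = 29+14 = 43
Expected project duration μ = 43 days. Critical path: AV setup → Stage build → Staff briefing → Rehearsal.

Variance along critical path = 5.444 + 1.778 + 0.444 + 7.111 = 14.778
σ = √14.778 = 3.844 days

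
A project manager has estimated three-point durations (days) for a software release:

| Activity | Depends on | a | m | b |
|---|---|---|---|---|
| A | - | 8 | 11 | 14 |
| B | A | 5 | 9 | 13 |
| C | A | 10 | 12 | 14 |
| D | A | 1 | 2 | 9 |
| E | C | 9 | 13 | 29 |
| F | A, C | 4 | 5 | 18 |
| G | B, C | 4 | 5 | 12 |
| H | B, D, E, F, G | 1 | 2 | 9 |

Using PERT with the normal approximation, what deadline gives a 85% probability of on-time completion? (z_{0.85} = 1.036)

44.9 days

te_A = (8 + 4·11 + 14)/6 = 66/6 = 11; σ²_A = ((14−8)/6)² = 1.000
te_B = (5 + 4·9 + 13)/6 = 54/6 = 9; σ²_B = ((13−5)/6)² = 1.778
te_C = (10 + 4·12 + 14)/6 = 72/6 = 12; σ²_C = ((14−10)/6)² = 0.444
te_D = (1 + 4·2 + 9)/6 = 18/6 = 3; σ²_D = ((9−1)/6)² = 1.778
te_E = (9 + 4·13 + 29)/6 = 90/6 = 15; σ²_E = ((29−9)/6)² = 11.111
te_F = (4 + 4·5 + 18)/6 = 42/6 = 7; σ²_F = ((18−4)/6)² = 5.444
te_G = (4 + 4·5 + 12)/6 = 36/6 = 6; σ²_G = ((12−4)/6)² = 1.778
te_H = (1 + 4·2 + 9)/6 = 18/6 = 3; σ²_H = ((9−1)/6)² = 1.778

Forward pass:
ES_A = 0; EF_A = 11
ES_B = 11; EF_B = 11+9 = 20
ES_C = 11; EF_C = 11+12 = 23
ES_D = 11; EF_D = 11+3 = 14
ES_E = 23; EF_E = 23+15 = 38
ES_F = max(EF_A=11, EF_C=23) = 23; EF_F = 23+7 = 30
ES_G = max(EF_B=20, EF_C=23) = 23; EF_G = 23+6 = 29
ES_H = max(EF_B=20, EF_D=14, EF_E=38, EF_F=30, EF_G=29) = 38; EF_H = 38+3 = 41
Expected project duration μ = 41 days. Critical path: A → C → E → H.

Variance along critical path = 1.000 + 0.444 + 11.111 + 1.778 = 14.333; σ = 3.786 days.
D = μ + z·σ = 41 + 1.036·3.786 = 44.9 days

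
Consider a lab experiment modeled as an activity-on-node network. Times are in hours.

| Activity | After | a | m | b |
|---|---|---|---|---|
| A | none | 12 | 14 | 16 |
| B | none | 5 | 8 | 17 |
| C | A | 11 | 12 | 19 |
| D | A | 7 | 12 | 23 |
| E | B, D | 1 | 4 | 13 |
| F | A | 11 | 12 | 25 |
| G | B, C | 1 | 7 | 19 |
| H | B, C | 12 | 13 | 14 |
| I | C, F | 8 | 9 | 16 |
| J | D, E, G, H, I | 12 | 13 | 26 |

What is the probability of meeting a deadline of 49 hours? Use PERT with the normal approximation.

te_A = (12 + 4·14 + 16)/6 = 84/6 = 14; σ²_A = ((16−12)/6)² = 0.444
te_B = (5 + 4·8 + 17)/6 = 54/6 = 9; σ²_B = ((17−5)/6)² = 4.000
te_C = (11 + 4·12 + 19)/6 = 78/6 = 13; σ²_C = ((19−11)/6)² = 1.778
te_D = (7 + 4·12 + 23)/6 = 78/6 = 13; σ²_D = ((23−7)/6)² = 7.111
te_E = (1 + 4·4 + 13)/6 = 30/6 = 5; σ²_E = ((13−1)/6)² = 4.000
te_F = (11 + 4·12 + 25)/6 = 84/6 = 14; σ²_F = ((25−11)/6)² = 5.444
te_G = (1 + 4·7 + 19)/6 = 48/6 = 8; σ²_G = ((19−1)/6)² = 9.000
te_H = (12 + 4·13 + 14)/6 = 78/6 = 13; σ²_H = ((14−12)/6)² = 0.111
te_I = (8 + 4·9 + 16)/6 = 60/6 = 10; σ²_I = ((16−8)/6)² = 1.778
te_J = (12 + 4·13 + 26)/6 = 90/6 = 15; σ²_J = ((26−12)/6)² = 5.444

Forward pass:
ES_A = 0; EF_A = 14
ES_B = 0; EF_B = 9
ES_C = 14; EF_C = 14+13 = 27
ES_D = 14; EF_D = 14+13 = 27
ES_E = max(EF_B=9, EF_D=27) = 27; EF_E = 27+5 = 32
ES_F = 14; EF_F = 14+14 = 28
ES_G = max(EF_B=9, EF_C=27) = 27; EF_G = 27+8 = 35
ES_H = max(EF_B=9, EF_C=27) = 27; EF_H = 27+13 = 40
ES_I = max(EF_C=27, EF_F=28) = 28; EF_I = 28+10 = 38
ES_J = max(EF_D=27, EF_E=32, EF_G=35, EF_H=40, EF_I=38) = 40; EF_J = 40+15 = 55
Expected project duration μ = 55 hours. Critical path: A → C → H → J.

Variance along critical path = 0.444 + 1.778 + 0.111 + 5.444 = 7.778; σ = √7.778 = 2.789 hours.
Z = (49 − 55) / 2.789 = -2.151
P(T ≤ 49) = Φ(-2.151) ≈ 0.016

0.016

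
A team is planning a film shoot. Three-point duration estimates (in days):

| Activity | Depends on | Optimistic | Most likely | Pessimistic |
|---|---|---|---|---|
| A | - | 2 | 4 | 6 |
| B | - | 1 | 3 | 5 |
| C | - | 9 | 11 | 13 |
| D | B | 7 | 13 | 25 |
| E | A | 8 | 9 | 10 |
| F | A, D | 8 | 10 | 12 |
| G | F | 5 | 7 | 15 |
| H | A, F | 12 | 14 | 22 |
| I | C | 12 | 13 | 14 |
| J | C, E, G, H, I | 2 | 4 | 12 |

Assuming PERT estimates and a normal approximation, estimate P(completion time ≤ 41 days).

te_A = (2 + 4·4 + 6)/6 = 24/6 = 4; σ²_A = ((6−2)/6)² = 0.444
te_B = (1 + 4·3 + 5)/6 = 18/6 = 3; σ²_B = ((5−1)/6)² = 0.444
te_C = (9 + 4·11 + 13)/6 = 66/6 = 11; σ²_C = ((13−9)/6)² = 0.444
te_D = (7 + 4·13 + 25)/6 = 84/6 = 14; σ²_D = ((25−7)/6)² = 9.000
te_E = (8 + 4·9 + 10)/6 = 54/6 = 9; σ²_E = ((10−8)/6)² = 0.111
te_F = (8 + 4·10 + 12)/6 = 60/6 = 10; σ²_F = ((12−8)/6)² = 0.444
te_G = (5 + 4·7 + 15)/6 = 48/6 = 8; σ²_G = ((15−5)/6)² = 2.778
te_H = (12 + 4·14 + 22)/6 = 90/6 = 15; σ²_H = ((22−12)/6)² = 2.778
te_I = (12 + 4·13 + 14)/6 = 78/6 = 13; σ²_I = ((14−12)/6)² = 0.111
te_J = (2 + 4·4 + 12)/6 = 30/6 = 5; σ²_J = ((12−2)/6)² = 2.778

Forward pass:
ES_A = 0; EF_A = 4
ES_B = 0; EF_B = 3
ES_C = 0; EF_C = 11
ES_D = 3; EF_D = 3+14 = 17
ES_E = 4; EF_E = 4+9 = 13
ES_F = max(EF_A=4, EF_D=17) = 17; EF_F = 17+10 = 27
ES_G = 27; EF_G = 27+8 = 35
ES_H = max(EF_A=4, EF_F=27) = 27; EF_H = 27+15 = 42
ES_I = 11; EF_I = 11+13 = 24
ES_J = max(EF_C=11, EF_E=13, EF_G=35, EF_H=42, EF_I=24) = 42; EF_J = 42+5 = 47
Expected project duration μ = 47 days. Critical path: B → D → F → H → J.

Variance along critical path = 0.444 + 9.000 + 0.444 + 2.778 + 2.778 = 15.444; σ = √15.444 = 3.930 days.
Z = (41 − 47) / 3.930 = -1.527
P(T ≤ 41) = Φ(-1.527) ≈ 0.063

0.063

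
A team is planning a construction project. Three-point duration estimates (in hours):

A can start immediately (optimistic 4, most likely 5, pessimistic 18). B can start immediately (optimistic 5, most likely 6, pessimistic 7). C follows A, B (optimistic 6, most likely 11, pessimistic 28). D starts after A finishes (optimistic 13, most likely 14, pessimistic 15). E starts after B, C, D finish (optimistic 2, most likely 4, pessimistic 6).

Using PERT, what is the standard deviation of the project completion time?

2.45 hours

te_A = (4 + 4·5 + 18)/6 = 42/6 = 7; σ²_A = ((18−4)/6)² = 5.444
te_B = (5 + 4·6 + 7)/6 = 36/6 = 6; σ²_B = ((7−5)/6)² = 0.111
te_C = (6 + 4·11 + 28)/6 = 78/6 = 13; σ²_C = ((28−6)/6)² = 13.444
te_D = (13 + 4·14 + 15)/6 = 84/6 = 14; σ²_D = ((15−13)/6)² = 0.111
te_E = (2 + 4·4 + 6)/6 = 24/6 = 4; σ²_E = ((6−2)/6)² = 0.444

Forward pass:
ES_A = 0; EF_A = 7
ES_B = 0; EF_B = 6
ES_C = max(EF_A=7, EF_B=6) = 7; EF_C = 7+13 = 20
ES_D = 7; EF_D = 7+14 = 21
ES_E = max(EF_B=6, EF_C=20, EF_D=21) = 21; EF_E = 21+4 = 25
Expected project duration μ = 25 hours. Critical path: A → D → E.

Variance along critical path = 5.444 + 0.111 + 0.444 = 6.000
σ = √6.000 = 2.449 hours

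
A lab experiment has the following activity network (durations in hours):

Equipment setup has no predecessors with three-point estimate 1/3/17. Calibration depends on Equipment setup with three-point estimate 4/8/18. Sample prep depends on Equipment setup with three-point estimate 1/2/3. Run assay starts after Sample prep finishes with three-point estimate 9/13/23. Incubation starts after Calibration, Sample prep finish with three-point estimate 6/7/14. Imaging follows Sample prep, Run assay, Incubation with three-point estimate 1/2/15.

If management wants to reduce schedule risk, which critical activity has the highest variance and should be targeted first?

Equipment setup

te_Equipment setup = (1 + 4·3 + 17)/6 = 30/6 = 5; σ²_Equipment setup = ((17−1)/6)² = 7.111
te_Calibration = (4 + 4·8 + 18)/6 = 54/6 = 9; σ²_Calibration = ((18−4)/6)² = 5.444
te_Sample prep = (1 + 4·2 + 3)/6 = 12/6 = 2; σ²_Sample prep = ((3−1)/6)² = 0.111
te_Run assay = (9 + 4·13 + 23)/6 = 84/6 = 14; σ²_Run assay = ((23−9)/6)² = 5.444
te_Incubation = (6 + 4·7 + 14)/6 = 48/6 = 8; σ²_Incubation = ((14−6)/6)² = 1.778
te_Imaging = (1 + 4·2 + 15)/6 = 24/6 = 4; σ²_Imaging = ((15−1)/6)² = 5.444

Forward pass:
ES_Equipment setup = 0; EF_Equipment setup = 5
ES_Calibration = 5; EF_Calibration = 5+9 = 14
ES_Sample prep = 5; EF_Sample prep = 5+2 = 7
ES_Run assay = 7; EF_Run assay = 7+14 = 21
ES_Incubation = max(EF_Calibration=14, EF_Sample prep=7) = 14; EF_Incubation = 14+8 = 22
ES_Imaging = max(EF_Sample prep=7, EF_Run assay=21, EF_Incubation=22) = 22; EF_Imaging = 22+4 = 26
Expected project duration μ = 26 hours. Critical path: Equipment setup → Calibration → Incubation → Imaging.

Variances on critical path: σ²_Equipment setup=7.111, σ²_Calibration=5.444, σ²_Incubation=1.778, σ²_Imaging=5.444.
Largest is σ²_Equipment setup = 7.111.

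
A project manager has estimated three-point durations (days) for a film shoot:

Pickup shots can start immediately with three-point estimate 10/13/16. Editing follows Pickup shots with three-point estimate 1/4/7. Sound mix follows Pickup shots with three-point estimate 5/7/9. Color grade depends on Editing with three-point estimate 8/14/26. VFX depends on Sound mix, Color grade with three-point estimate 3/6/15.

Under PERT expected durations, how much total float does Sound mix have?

12 days

te_Pickup shots = (10 + 4·13 + 16)/6 = 78/6 = 13
te_Editing = (1 + 4·4 + 7)/6 = 24/6 = 4
te_Sound mix = (5 + 4·7 + 9)/6 = 42/6 = 7
te_Color grade = (8 + 4·14 + 26)/6 = 90/6 = 15
te_VFX = (3 + 4·6 + 15)/6 = 42/6 = 7

Forward pass:
ES_Pickup shots = 0; EF_Pickup shots = 13
ES_Editing = 13; EF_Editing = 13+4 = 17
ES_Sound mix = 13; EF_Sound mix = 13+7 = 20
ES_Color grade = 17; EF_Color grade = 17+15 = 32
ES_VFX = max(EF_Sound mix=20, EF_Color grade=32) = 32; EF_VFX = 32+7 = 39
Expected project duration μ = 39 days. Critical path: Pickup shots → Editing → Color grade → VFX.

Backward pass:
LF_VFX = 39; LS_VFX = 39−7 = 32
LF_Color grade = LS_VFX = 32; LS_Color grade = 32−15 = 17
LF_Sound mix = LS_VFX = 32; LS_Sound mix = 32−7 = 25
LF_Editing = LS_Color grade = 17; LS_Editing = 17−4 = 13
LF_Pickup shots = min(LS_Editing=13, LS_Sound mix=25) = 13; LS_Pickup shots = 13−13 = 0
Slack_Sound mix = LS_Sound mix − ES_Sound mix = 25 − 13 = 12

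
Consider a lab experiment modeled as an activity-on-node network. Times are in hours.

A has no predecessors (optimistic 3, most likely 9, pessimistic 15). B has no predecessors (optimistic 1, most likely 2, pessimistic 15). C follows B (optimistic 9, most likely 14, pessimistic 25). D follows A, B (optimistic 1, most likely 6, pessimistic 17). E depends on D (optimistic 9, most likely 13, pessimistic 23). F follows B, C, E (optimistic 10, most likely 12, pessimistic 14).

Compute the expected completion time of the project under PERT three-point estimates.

te_A = (3 + 4·9 + 15)/6 = 54/6 = 9
te_B = (1 + 4·2 + 15)/6 = 24/6 = 4
te_C = (9 + 4·14 + 25)/6 = 90/6 = 15
te_D = (1 + 4·6 + 17)/6 = 42/6 = 7
te_E = (9 + 4·13 + 23)/6 = 84/6 = 14
te_F = (10 + 4·12 + 14)/6 = 72/6 = 12

Forward pass:
ES_A = 0; EF_A = 9
ES_B = 0; EF_B = 4
ES_C = 4; EF_C = 4+15 = 19
ES_D = max(EF_A=9, EF_B=4) = 9; EF_D = 9+7 = 16
ES_E = 16; EF_E = 16+14 = 30
ES_F = max(EF_B=4, EF_C=19, EF_E=30) = 30; EF_F = 30+12 = 42
Expected project duration μ = 42 hours. Critical path: A → D → E → F.

42 hours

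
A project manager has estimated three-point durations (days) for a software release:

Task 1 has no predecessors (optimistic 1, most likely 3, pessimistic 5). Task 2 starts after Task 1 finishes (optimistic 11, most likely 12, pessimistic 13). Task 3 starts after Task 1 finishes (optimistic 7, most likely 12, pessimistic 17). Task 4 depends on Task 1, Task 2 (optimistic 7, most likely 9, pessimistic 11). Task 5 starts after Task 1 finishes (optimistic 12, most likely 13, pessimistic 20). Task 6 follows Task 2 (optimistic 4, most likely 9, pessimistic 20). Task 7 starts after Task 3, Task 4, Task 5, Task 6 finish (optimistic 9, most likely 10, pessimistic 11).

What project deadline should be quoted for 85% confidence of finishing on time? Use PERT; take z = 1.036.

37.9 days

te_Task 1 = (1 + 4·3 + 5)/6 = 18/6 = 3; σ²_Task 1 = ((5−1)/6)² = 0.444
te_Task 2 = (11 + 4·12 + 13)/6 = 72/6 = 12; σ²_Task 2 = ((13−11)/6)² = 0.111
te_Task 3 = (7 + 4·12 + 17)/6 = 72/6 = 12; σ²_Task 3 = ((17−7)/6)² = 2.778
te_Task 4 = (7 + 4·9 + 11)/6 = 54/6 = 9; σ²_Task 4 = ((11−7)/6)² = 0.444
te_Task 5 = (12 + 4·13 + 20)/6 = 84/6 = 14; σ²_Task 5 = ((20−12)/6)² = 1.778
te_Task 6 = (4 + 4·9 + 20)/6 = 60/6 = 10; σ²_Task 6 = ((20−4)/6)² = 7.111
te_Task 7 = (9 + 4·10 + 11)/6 = 60/6 = 10; σ²_Task 7 = ((11−9)/6)² = 0.111

Forward pass:
ES_Task 1 = 0; EF_Task 1 = 3
ES_Task 2 = 3; EF_Task 2 = 3+12 = 15
ES_Task 3 = 3; EF_Task 3 = 3+12 = 15
ES_Task 4 = max(EF_Task 1=3, EF_Task 2=15) = 15; EF_Task 4 = 15+9 = 24
ES_Task 5 = 3; EF_Task 5 = 3+14 = 17
ES_Task 6 = 15; EF_Task 6 = 15+10 = 25
ES_Task 7 = max(EF_Task 3=15, EF_Task 4=24, EF_Task 5=17, EF_Task 6=25) = 25; EF_Task 7 = 25+10 = 35
Expected project duration μ = 35 days. Critical path: Task 1 → Task 2 → Task 6 → Task 7.

Variance along critical path = 0.444 + 0.111 + 7.111 + 0.111 = 7.778; σ = 2.789 days.
D = μ + z·σ = 35 + 1.036·2.789 = 37.9 days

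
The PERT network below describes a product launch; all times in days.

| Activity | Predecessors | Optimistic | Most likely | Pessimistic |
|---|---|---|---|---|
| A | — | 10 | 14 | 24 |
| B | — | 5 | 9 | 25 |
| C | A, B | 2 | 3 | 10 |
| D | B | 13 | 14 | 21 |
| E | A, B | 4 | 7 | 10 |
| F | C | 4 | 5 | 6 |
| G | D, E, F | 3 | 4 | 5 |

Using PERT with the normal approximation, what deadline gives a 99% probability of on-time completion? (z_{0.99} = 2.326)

38.4 days

te_A = (10 + 4·14 + 24)/6 = 90/6 = 15; σ²_A = ((24−10)/6)² = 5.444
te_B = (5 + 4·9 + 25)/6 = 66/6 = 11; σ²_B = ((25−5)/6)² = 11.111
te_C = (2 + 4·3 + 10)/6 = 24/6 = 4; σ²_C = ((10−2)/6)² = 1.778
te_D = (13 + 4·14 + 21)/6 = 90/6 = 15; σ²_D = ((21−13)/6)² = 1.778
te_E = (4 + 4·7 + 10)/6 = 42/6 = 7; σ²_E = ((10−4)/6)² = 1.000
te_F = (4 + 4·5 + 6)/6 = 30/6 = 5; σ²_F = ((6−4)/6)² = 0.111
te_G = (3 + 4·4 + 5)/6 = 24/6 = 4; σ²_G = ((5−3)/6)² = 0.111

Forward pass:
ES_A = 0; EF_A = 15
ES_B = 0; EF_B = 11
ES_C = max(EF_A=15, EF_B=11) = 15; EF_C = 15+4 = 19
ES_D = 11; EF_D = 11+15 = 26
ES_E = max(EF_A=15, EF_B=11) = 15; EF_E = 15+7 = 22
ES_F = 19; EF_F = 19+5 = 24
ES_G = max(EF_D=26, EF_E=22, EF_F=24) = 26; EF_G = 26+4 = 30
Expected project duration μ = 30 days. Critical path: B → D → G.

Variance along critical path = 11.111 + 1.778 + 0.111 = 13.000; σ = 3.606 days.
D = μ + z·σ = 30 + 2.326·3.606 = 38.4 days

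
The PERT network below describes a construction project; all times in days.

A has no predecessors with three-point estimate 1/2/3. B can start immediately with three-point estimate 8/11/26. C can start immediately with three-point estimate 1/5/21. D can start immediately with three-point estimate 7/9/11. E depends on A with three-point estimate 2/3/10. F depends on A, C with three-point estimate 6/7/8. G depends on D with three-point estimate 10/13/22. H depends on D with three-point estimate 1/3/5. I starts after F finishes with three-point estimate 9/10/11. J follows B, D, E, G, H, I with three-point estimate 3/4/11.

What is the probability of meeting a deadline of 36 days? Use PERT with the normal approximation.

te_A = (1 + 4·2 + 3)/6 = 12/6 = 2; σ²_A = ((3−1)/6)² = 0.111
te_B = (8 + 4·11 + 26)/6 = 78/6 = 13; σ²_B = ((26−8)/6)² = 9.000
te_C = (1 + 4·5 + 21)/6 = 42/6 = 7; σ²_C = ((21−1)/6)² = 11.111
te_D = (7 + 4·9 + 11)/6 = 54/6 = 9; σ²_D = ((11−7)/6)² = 0.444
te_E = (2 + 4·3 + 10)/6 = 24/6 = 4; σ²_E = ((10−2)/6)² = 1.778
te_F = (6 + 4·7 + 8)/6 = 42/6 = 7; σ²_F = ((8−6)/6)² = 0.111
te_G = (10 + 4·13 + 22)/6 = 84/6 = 14; σ²_G = ((22−10)/6)² = 4.000
te_H = (1 + 4·3 + 5)/6 = 18/6 = 3; σ²_H = ((5−1)/6)² = 0.444
te_I = (9 + 4·10 + 11)/6 = 60/6 = 10; σ²_I = ((11−9)/6)² = 0.111
te_J = (3 + 4·4 + 11)/6 = 30/6 = 5; σ²_J = ((11−3)/6)² = 1.778

Forward pass:
ES_A = 0; EF_A = 2
ES_B = 0; EF_B = 13
ES_C = 0; EF_C = 7
ES_D = 0; EF_D = 9
ES_E = 2; EF_E = 2+4 = 6
ES_F = max(EF_A=2, EF_C=7) = 7; EF_F = 7+7 = 14
ES_G = 9; EF_G = 9+14 = 23
ES_H = 9; EF_H = 9+3 = 12
ES_I = 14; EF_I = 14+10 = 24
ES_J = max(EF_B=13, EF_D=9, EF_E=6, EF_G=23, EF_H=12, EF_I=24) = 24; EF_J = 24+5 = 29
Expected project duration μ = 29 days. Critical path: C → F → I → J.

Variance along critical path = 11.111 + 0.111 + 0.111 + 1.778 = 13.111; σ = √13.111 = 3.621 days.
Z = (36 − 29) / 3.621 = 1.933
P(T ≤ 36) = Φ(1.933) ≈ 0.973

0.973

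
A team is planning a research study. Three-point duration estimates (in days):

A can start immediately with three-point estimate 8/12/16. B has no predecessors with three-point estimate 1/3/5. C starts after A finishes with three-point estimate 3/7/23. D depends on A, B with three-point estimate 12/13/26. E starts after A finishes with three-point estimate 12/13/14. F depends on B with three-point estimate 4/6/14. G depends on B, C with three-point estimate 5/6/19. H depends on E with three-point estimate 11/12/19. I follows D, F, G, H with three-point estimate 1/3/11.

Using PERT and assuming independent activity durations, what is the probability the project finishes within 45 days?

0.881

te_A = (8 + 4·12 + 16)/6 = 72/6 = 12; σ²_A = ((16−8)/6)² = 1.778
te_B = (1 + 4·3 + 5)/6 = 18/6 = 3; σ²_B = ((5−1)/6)² = 0.444
te_C = (3 + 4·7 + 23)/6 = 54/6 = 9; σ²_C = ((23−3)/6)² = 11.111
te_D = (12 + 4·13 + 26)/6 = 90/6 = 15; σ²_D = ((26−12)/6)² = 5.444
te_E = (12 + 4·13 + 14)/6 = 78/6 = 13; σ²_E = ((14−12)/6)² = 0.111
te_F = (4 + 4·6 + 14)/6 = 42/6 = 7; σ²_F = ((14−4)/6)² = 2.778
te_G = (5 + 4·6 + 19)/6 = 48/6 = 8; σ²_G = ((19−5)/6)² = 5.444
te_H = (11 + 4·12 + 19)/6 = 78/6 = 13; σ²_H = ((19−11)/6)² = 1.778
te_I = (1 + 4·3 + 11)/6 = 24/6 = 4; σ²_I = ((11−1)/6)² = 2.778

Forward pass:
ES_A = 0; EF_A = 12
ES_B = 0; EF_B = 3
ES_C = 12; EF_C = 12+9 = 21
ES_D = max(EF_A=12, EF_B=3) = 12; EF_D = 12+15 = 27
ES_E = 12; EF_E = 12+13 = 25
ES_F = 3; EF_F = 3+7 = 10
ES_G = max(EF_B=3, EF_C=21) = 21; EF_G = 21+8 = 29
ES_H = 25; EF_H = 25+13 = 38
ES_I = max(EF_D=27, EF_F=10, EF_G=29, EF_H=38) = 38; EF_I = 38+4 = 42
Expected project duration μ = 42 days. Critical path: A → E → H → I.

Variance along critical path = 1.778 + 0.111 + 1.778 + 2.778 = 6.444; σ = √6.444 = 2.539 days.
Z = (45 − 42) / 2.539 = 1.182
P(T ≤ 45) = Φ(1.182) ≈ 0.881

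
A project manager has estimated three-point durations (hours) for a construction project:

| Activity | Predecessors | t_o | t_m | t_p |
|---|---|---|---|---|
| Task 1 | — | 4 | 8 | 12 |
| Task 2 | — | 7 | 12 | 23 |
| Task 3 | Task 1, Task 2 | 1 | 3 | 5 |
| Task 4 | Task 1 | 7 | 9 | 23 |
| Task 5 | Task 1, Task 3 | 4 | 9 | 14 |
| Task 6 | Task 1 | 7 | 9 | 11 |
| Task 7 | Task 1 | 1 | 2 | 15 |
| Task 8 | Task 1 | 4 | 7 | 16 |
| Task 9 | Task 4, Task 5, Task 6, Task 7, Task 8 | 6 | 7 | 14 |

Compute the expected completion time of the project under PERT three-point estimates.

33 hours

te_Task 1 = (4 + 4·8 + 12)/6 = 48/6 = 8
te_Task 2 = (7 + 4·12 + 23)/6 = 78/6 = 13
te_Task 3 = (1 + 4·3 + 5)/6 = 18/6 = 3
te_Task 4 = (7 + 4·9 + 23)/6 = 66/6 = 11
te_Task 5 = (4 + 4·9 + 14)/6 = 54/6 = 9
te_Task 6 = (7 + 4·9 + 11)/6 = 54/6 = 9
te_Task 7 = (1 + 4·2 + 15)/6 = 24/6 = 4
te_Task 8 = (4 + 4·7 + 16)/6 = 48/6 = 8
te_Task 9 = (6 + 4·7 + 14)/6 = 48/6 = 8

Forward pass:
ES_Task 1 = 0; EF_Task 1 = 8
ES_Task 2 = 0; EF_Task 2 = 13
ES_Task 3 = max(EF_Task 1=8, EF_Task 2=13) = 13; EF_Task 3 = 13+3 = 16
ES_Task 4 = 8; EF_Task 4 = 8+11 = 19
ES_Task 5 = max(EF_Task 1=8, EF_Task 3=16) = 16; EF_Task 5 = 16+9 = 25
ES_Task 6 = 8; EF_Task 6 = 8+9 = 17
ES_Task 7 = 8; EF_Task 7 = 8+4 = 12
ES_Task 8 = 8; EF_Task 8 = 8+8 = 16
ES_Task 9 = max(EF_Task 4=19, EF_Task 5=25, EF_Task 6=17, EF_Task 7=12, EF_Task 8=16) = 25; EF_Task 9 = 25+8 = 33
Expected project duration μ = 33 hours. Critical path: Task 2 → Task 3 → Task 5 → Task 9.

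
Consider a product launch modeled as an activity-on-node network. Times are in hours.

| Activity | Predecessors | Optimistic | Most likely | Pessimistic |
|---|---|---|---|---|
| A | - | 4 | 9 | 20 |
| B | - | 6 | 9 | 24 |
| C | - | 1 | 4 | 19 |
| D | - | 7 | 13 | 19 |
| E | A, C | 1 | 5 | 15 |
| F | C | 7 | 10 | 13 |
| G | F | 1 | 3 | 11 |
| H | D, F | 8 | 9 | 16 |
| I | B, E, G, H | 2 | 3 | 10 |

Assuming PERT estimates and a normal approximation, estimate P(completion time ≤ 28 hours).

te_A = (4 + 4·9 + 20)/6 = 60/6 = 10; σ²_A = ((20−4)/6)² = 7.111
te_B = (6 + 4·9 + 24)/6 = 66/6 = 11; σ²_B = ((24−6)/6)² = 9.000
te_C = (1 + 4·4 + 19)/6 = 36/6 = 6; σ²_C = ((19−1)/6)² = 9.000
te_D = (7 + 4·13 + 19)/6 = 78/6 = 13; σ²_D = ((19−7)/6)² = 4.000
te_E = (1 + 4·5 + 15)/6 = 36/6 = 6; σ²_E = ((15−1)/6)² = 5.444
te_F = (7 + 4·10 + 13)/6 = 60/6 = 10; σ²_F = ((13−7)/6)² = 1.000
te_G = (1 + 4·3 + 11)/6 = 24/6 = 4; σ²_G = ((11−1)/6)² = 2.778
te_H = (8 + 4·9 + 16)/6 = 60/6 = 10; σ²_H = ((16−8)/6)² = 1.778
te_I = (2 + 4·3 + 10)/6 = 24/6 = 4; σ²_I = ((10−2)/6)² = 1.778

Forward pass:
ES_A = 0; EF_A = 10
ES_B = 0; EF_B = 11
ES_C = 0; EF_C = 6
ES_D = 0; EF_D = 13
ES_E = max(EF_A=10, EF_C=6) = 10; EF_E = 10+6 = 16
ES_F = 6; EF_F = 6+10 = 16
ES_G = 16; EF_G = 16+4 = 20
ES_H = max(EF_D=13, EF_F=16) = 16; EF_H = 16+10 = 26
ES_I = max(EF_B=11, EF_E=16, EF_G=20, EF_H=26) = 26; EF_I = 26+4 = 30
Expected project duration μ = 30 hours. Critical path: C → F → H → I.

Variance along critical path = 9.000 + 1.000 + 1.778 + 1.778 = 13.556; σ = √13.556 = 3.682 hours.
Z = (28 − 30) / 3.682 = -0.543
P(T ≤ 28) = Φ(-0.543) ≈ 0.293

0.293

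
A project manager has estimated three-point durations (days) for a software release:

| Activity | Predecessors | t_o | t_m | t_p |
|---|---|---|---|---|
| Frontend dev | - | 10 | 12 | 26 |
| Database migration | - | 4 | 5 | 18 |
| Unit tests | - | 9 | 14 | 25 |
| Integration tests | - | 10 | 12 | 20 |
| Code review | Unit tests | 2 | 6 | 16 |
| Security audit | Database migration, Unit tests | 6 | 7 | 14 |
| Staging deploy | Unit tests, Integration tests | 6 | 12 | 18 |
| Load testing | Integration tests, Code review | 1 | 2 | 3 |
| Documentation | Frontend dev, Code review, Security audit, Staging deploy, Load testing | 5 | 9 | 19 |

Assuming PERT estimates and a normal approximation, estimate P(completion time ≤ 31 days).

0.070

te_Frontend dev = (10 + 4·12 + 26)/6 = 84/6 = 14; σ²_Frontend dev = ((26−10)/6)² = 7.111
te_Database migration = (4 + 4·5 + 18)/6 = 42/6 = 7; σ²_Database migration = ((18−4)/6)² = 5.444
te_Unit tests = (9 + 4·14 + 25)/6 = 90/6 = 15; σ²_Unit tests = ((25−9)/6)² = 7.111
te_Integration tests = (10 + 4·12 + 20)/6 = 78/6 = 13; σ²_Integration tests = ((20−10)/6)² = 2.778
te_Code review = (2 + 4·6 + 16)/6 = 42/6 = 7; σ²_Code review = ((16−2)/6)² = 5.444
te_Security audit = (6 + 4·7 + 14)/6 = 48/6 = 8; σ²_Security audit = ((14−6)/6)² = 1.778
te_Staging deploy = (6 + 4·12 + 18)/6 = 72/6 = 12; σ²_Staging deploy = ((18−6)/6)² = 4.000
te_Load testing = (1 + 4·2 + 3)/6 = 12/6 = 2; σ²_Load testing = ((3−1)/6)² = 0.111
te_Documentation = (5 + 4·9 + 19)/6 = 60/6 = 10; σ²_Documentation = ((19−5)/6)² = 5.444

Forward pass:
ES_Frontend dev = 0; EF_Frontend dev = 14
ES_Database migration = 0; EF_Database migration = 7
ES_Unit tests = 0; EF_Unit tests = 15
ES_Integration tests = 0; EF_Integration tests = 13
ES_Code review = 15; EF_Code review = 15+7 = 22
ES_Security audit = max(EF_Database migration=7, EF_Unit tests=15) = 15; EF_Security audit = 15+8 = 23
ES_Staging deploy = max(EF_Unit tests=15, EF_Integration tests=13) = 15; EF_Staging deploy = 15+12 = 27
ES_Load testing = max(EF_Integration tests=13, EF_Code review=22) = 22; EF_Load testing = 22+2 = 24
ES_Documentation = max(EF_Frontend dev=14, EF_Code review=22, EF_Security audit=23, EF_Staging deploy=27, EF_Load testing=24) = 27; EF_Documentation = 27+10 = 37
Expected project duration μ = 37 days. Critical path: Unit tests → Staging deploy → Documentation.

Variance along critical path = 7.111 + 4.000 + 5.444 = 16.556; σ = √16.556 = 4.069 days.
Z = (31 − 37) / 4.069 = -1.475
P(T ≤ 31) = Φ(-1.475) ≈ 0.070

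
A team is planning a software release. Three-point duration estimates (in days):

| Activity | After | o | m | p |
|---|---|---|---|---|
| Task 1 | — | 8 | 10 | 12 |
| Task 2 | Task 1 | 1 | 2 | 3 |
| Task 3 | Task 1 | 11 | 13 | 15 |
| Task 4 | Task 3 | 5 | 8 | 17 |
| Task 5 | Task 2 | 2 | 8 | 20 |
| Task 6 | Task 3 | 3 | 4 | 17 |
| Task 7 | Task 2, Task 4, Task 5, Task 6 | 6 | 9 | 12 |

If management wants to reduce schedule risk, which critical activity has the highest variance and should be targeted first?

te_Task 1 = (8 + 4·10 + 12)/6 = 60/6 = 10; σ²_Task 1 = ((12−8)/6)² = 0.444
te_Task 2 = (1 + 4·2 + 3)/6 = 12/6 = 2; σ²_Task 2 = ((3−1)/6)² = 0.111
te_Task 3 = (11 + 4·13 + 15)/6 = 78/6 = 13; σ²_Task 3 = ((15−11)/6)² = 0.444
te_Task 4 = (5 + 4·8 + 17)/6 = 54/6 = 9; σ²_Task 4 = ((17−5)/6)² = 4.000
te_Task 5 = (2 + 4·8 + 20)/6 = 54/6 = 9; σ²_Task 5 = ((20−2)/6)² = 9.000
te_Task 6 = (3 + 4·4 + 17)/6 = 36/6 = 6; σ²_Task 6 = ((17−3)/6)² = 5.444
te_Task 7 = (6 + 4·9 + 12)/6 = 54/6 = 9; σ²_Task 7 = ((12−6)/6)² = 1.000

Forward pass:
ES_Task 1 = 0; EF_Task 1 = 10
ES_Task 2 = 10; EF_Task 2 = 10+2 = 12
ES_Task 3 = 10; EF_Task 3 = 10+13 = 23
ES_Task 4 = 23; EF_Task 4 = 23+9 = 32
ES_Task 5 = 12; EF_Task 5 = 12+9 = 21
ES_Task 6 = 23; EF_Task 6 = 23+6 = 29
ES_Task 7 = max(EF_Task 2=12, EF_Task 4=32, EF_Task 5=21, EF_Task 6=29) = 32; EF_Task 7 = 32+9 = 41
Expected project duration μ = 41 days. Critical path: Task 1 → Task 3 → Task 4 → Task 7.

Variances on critical path: σ²_Task 1=0.444, σ²_Task 3=0.444, σ²_Task 4=4.000, σ²_Task 7=1.000.
Largest is σ²_Task 4 = 4.000.

Task 4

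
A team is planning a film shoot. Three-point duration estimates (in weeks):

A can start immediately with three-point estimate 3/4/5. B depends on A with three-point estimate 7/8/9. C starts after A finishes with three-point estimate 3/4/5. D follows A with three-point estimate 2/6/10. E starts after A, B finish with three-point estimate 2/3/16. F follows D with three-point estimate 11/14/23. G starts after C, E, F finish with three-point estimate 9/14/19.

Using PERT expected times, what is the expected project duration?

te_A = (3 + 4·4 + 5)/6 = 24/6 = 4
te_B = (7 + 4·8 + 9)/6 = 48/6 = 8
te_C = (3 + 4·4 + 5)/6 = 24/6 = 4
te_D = (2 + 4·6 + 10)/6 = 36/6 = 6
te_E = (2 + 4·3 + 16)/6 = 30/6 = 5
te_F = (11 + 4·14 + 23)/6 = 90/6 = 15
te_G = (9 + 4·14 + 19)/6 = 84/6 = 14

Forward pass:
ES_A = 0; EF_A = 4
ES_B = 4; EF_B = 4+8 = 12
ES_C = 4; EF_C = 4+4 = 8
ES_D = 4; EF_D = 4+6 = 10
ES_E = max(EF_A=4, EF_B=12) = 12; EF_E = 12+5 = 17
ES_F = 10; EF_F = 10+15 = 25
ES_G = max(EF_C=8, EF_E=17, EF_F=25) = 25; EF_G = 25+14 = 39
Expected project duration μ = 39 weeks. Critical path: A → D → F → G.

39 weeks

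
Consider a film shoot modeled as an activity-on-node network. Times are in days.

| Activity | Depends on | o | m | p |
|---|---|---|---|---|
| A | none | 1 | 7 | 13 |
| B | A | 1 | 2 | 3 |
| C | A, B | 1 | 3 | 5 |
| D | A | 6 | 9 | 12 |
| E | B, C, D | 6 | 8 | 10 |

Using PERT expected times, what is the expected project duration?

te_A = (1 + 4·7 + 13)/6 = 42/6 = 7
te_B = (1 + 4·2 + 3)/6 = 12/6 = 2
te_C = (1 + 4·3 + 5)/6 = 18/6 = 3
te_D = (6 + 4·9 + 12)/6 = 54/6 = 9
te_E = (6 + 4·8 + 10)/6 = 48/6 = 8

Forward pass:
ES_A = 0; EF_A = 7
ES_B = 7; EF_B = 7+2 = 9
ES_C = max(EF_A=7, EF_B=9) = 9; EF_C = 9+3 = 12
ES_D = 7; EF_D = 7+9 = 16
ES_E = max(EF_B=9, EF_C=12, EF_D=16) = 16; EF_E = 16+8 = 24
Expected project duration μ = 24 days. Critical path: A → D → E.

24 days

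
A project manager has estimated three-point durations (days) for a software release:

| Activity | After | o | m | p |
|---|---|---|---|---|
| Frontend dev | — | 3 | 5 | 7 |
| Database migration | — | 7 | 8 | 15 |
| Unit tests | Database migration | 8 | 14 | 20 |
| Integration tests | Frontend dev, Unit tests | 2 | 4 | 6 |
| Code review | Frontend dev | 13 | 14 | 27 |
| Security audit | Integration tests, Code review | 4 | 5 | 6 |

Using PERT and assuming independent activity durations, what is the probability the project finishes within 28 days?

te_Frontend dev = (3 + 4·5 + 7)/6 = 30/6 = 5; σ²_Frontend dev = ((7−3)/6)² = 0.444
te_Database migration = (7 + 4·8 + 15)/6 = 54/6 = 9; σ²_Database migration = ((15−7)/6)² = 1.778
te_Unit tests = (8 + 4·14 + 20)/6 = 84/6 = 14; σ²_Unit tests = ((20−8)/6)² = 4.000
te_Integration tests = (2 + 4·4 + 6)/6 = 24/6 = 4; σ²_Integration tests = ((6−2)/6)² = 0.444
te_Code review = (13 + 4·14 + 27)/6 = 96/6 = 16; σ²_Code review = ((27−13)/6)² = 5.444
te_Security audit = (4 + 4·5 + 6)/6 = 30/6 = 5; σ²_Security audit = ((6−4)/6)² = 0.111

Forward pass:
ES_Frontend dev = 0; EF_Frontend dev = 5
ES_Database migration = 0; EF_Database migration = 9
ES_Unit tests = 9; EF_Unit tests = 9+14 = 23
ES_Integration tests = max(EF_Frontend dev=5, EF_Unit tests=23) = 23; EF_Integration tests = 23+4 = 27
ES_Code review = 5; EF_Code review = 5+16 = 21
ES_Security audit = max(EF_Integration tests=27, EF_Code review=21) = 27; EF_Security audit = 27+5 = 32
Expected project duration μ = 32 days. Critical path: Database migration → Unit tests → Integration tests → Security audit.

Variance along critical path = 1.778 + 4.000 + 0.444 + 0.111 = 6.333; σ = √6.333 = 2.517 days.
Z = (28 − 32) / 2.517 = -1.589
P(T ≤ 28) = Φ(-1.589) ≈ 0.056

0.056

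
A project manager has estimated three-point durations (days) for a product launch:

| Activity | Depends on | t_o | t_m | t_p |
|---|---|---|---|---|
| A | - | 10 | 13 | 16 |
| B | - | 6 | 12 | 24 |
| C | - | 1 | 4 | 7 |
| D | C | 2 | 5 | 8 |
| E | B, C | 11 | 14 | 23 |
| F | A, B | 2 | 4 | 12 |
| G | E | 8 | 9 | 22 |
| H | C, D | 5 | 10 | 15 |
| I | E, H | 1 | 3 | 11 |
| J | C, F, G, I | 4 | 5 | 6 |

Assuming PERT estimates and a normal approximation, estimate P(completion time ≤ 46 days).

0.679

te_A = (10 + 4·13 + 16)/6 = 78/6 = 13; σ²_A = ((16−10)/6)² = 1.000
te_B = (6 + 4·12 + 24)/6 = 78/6 = 13; σ²_B = ((24−6)/6)² = 9.000
te_C = (1 + 4·4 + 7)/6 = 24/6 = 4; σ²_C = ((7−1)/6)² = 1.000
te_D = (2 + 4·5 + 8)/6 = 30/6 = 5; σ²_D = ((8−2)/6)² = 1.000
te_E = (11 + 4·14 + 23)/6 = 90/6 = 15; σ²_E = ((23−11)/6)² = 4.000
te_F = (2 + 4·4 + 12)/6 = 30/6 = 5; σ²_F = ((12−2)/6)² = 2.778
te_G = (8 + 4·9 + 22)/6 = 66/6 = 11; σ²_G = ((22−8)/6)² = 5.444
te_H = (5 + 4·10 + 15)/6 = 60/6 = 10; σ²_H = ((15−5)/6)² = 2.778
te_I = (1 + 4·3 + 11)/6 = 24/6 = 4; σ²_I = ((11−1)/6)² = 2.778
te_J = (4 + 4·5 + 6)/6 = 30/6 = 5; σ²_J = ((6−4)/6)² = 0.111

Forward pass:
ES_A = 0; EF_A = 13
ES_B = 0; EF_B = 13
ES_C = 0; EF_C = 4
ES_D = 4; EF_D = 4+5 = 9
ES_E = max(EF_B=13, EF_C=4) = 13; EF_E = 13+15 = 28
ES_F = max(EF_A=13, EF_B=13) = 13; EF_F = 13+5 = 18
ES_G = 28; EF_G = 28+11 = 39
ES_H = max(EF_C=4, EF_D=9) = 9; EF_H = 9+10 = 19
ES_I = max(EF_E=28, EF_H=19) = 28; EF_I = 28+4 = 32
ES_J = max(EF_C=4, EF_F=18, EF_G=39, EF_I=32) = 39; EF_J = 39+5 = 44
Expected project duration μ = 44 days. Critical path: B → E → G → J.

Variance along critical path = 9.000 + 4.000 + 5.444 + 0.111 = 18.556; σ = √18.556 = 4.308 days.
Z = (46 − 44) / 4.308 = 0.464
P(T ≤ 46) = Φ(0.464) ≈ 0.679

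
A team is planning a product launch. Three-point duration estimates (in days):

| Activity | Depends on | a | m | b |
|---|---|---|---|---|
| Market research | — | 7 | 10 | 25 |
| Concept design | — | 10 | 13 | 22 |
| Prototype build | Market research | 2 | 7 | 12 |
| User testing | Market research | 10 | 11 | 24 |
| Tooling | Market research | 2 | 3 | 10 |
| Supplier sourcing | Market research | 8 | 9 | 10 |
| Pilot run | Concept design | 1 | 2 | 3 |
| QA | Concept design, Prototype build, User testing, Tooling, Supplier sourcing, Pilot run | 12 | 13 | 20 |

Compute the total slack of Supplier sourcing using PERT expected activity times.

4 days

te_Market research = (7 + 4·10 + 25)/6 = 72/6 = 12
te_Concept design = (10 + 4·13 + 22)/6 = 84/6 = 14
te_Prototype build = (2 + 4·7 + 12)/6 = 42/6 = 7
te_User testing = (10 + 4·11 + 24)/6 = 78/6 = 13
te_Tooling = (2 + 4·3 + 10)/6 = 24/6 = 4
te_Supplier sourcing = (8 + 4·9 + 10)/6 = 54/6 = 9
te_Pilot run = (1 + 4·2 + 3)/6 = 12/6 = 2
te_QA = (12 + 4·13 + 20)/6 = 84/6 = 14

Forward pass:
ES_Market research = 0; EF_Market research = 12
ES_Concept design = 0; EF_Concept design = 14
ES_Prototype build = 12; EF_Prototype build = 12+7 = 19
ES_User testing = 12; EF_User testing = 12+13 = 25
ES_Tooling = 12; EF_Tooling = 12+4 = 16
ES_Supplier sourcing = 12; EF_Supplier sourcing = 12+9 = 21
ES_Pilot run = 14; EF_Pilot run = 14+2 = 16
ES_QA = max(EF_Concept design=14, EF_Prototype build=19, EF_User testing=25, EF_Tooling=16, EF_Supplier sourcing=21, EF_Pilot run=16) = 25; EF_QA = 25+14 = 39
Expected project duration μ = 39 days. Critical path: Market research → User testing → QA.

Backward pass:
LF_QA = 39; LS_QA = 39−14 = 25
LF_Pilot run = LS_QA = 25; LS_Pilot run = 25−2 = 23
LF_Supplier sourcing = LS_QA = 25; LS_Supplier sourcing = 25−9 = 16
LF_Tooling = LS_QA = 25; LS_Tooling = 25−4 = 21
LF_User testing = LS_QA = 25; LS_User testing = 25−13 = 12
LF_Prototype build = LS_QA = 25; LS_Prototype build = 25−7 = 18
LF_Concept design = min(LS_Pilot run=23, LS_QA=25) = 23; LS_Concept design = 23−14 = 9
LF_Market research = min(LS_Prototype build=18, LS_User testing=12, LS_Tooling=21, LS_Supplier sourcing=16) = 12; LS_Market research = 12−12 = 0
Slack_Supplier sourcing = LS_Supplier sourcing − ES_Supplier sourcing = 16 − 12 = 4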